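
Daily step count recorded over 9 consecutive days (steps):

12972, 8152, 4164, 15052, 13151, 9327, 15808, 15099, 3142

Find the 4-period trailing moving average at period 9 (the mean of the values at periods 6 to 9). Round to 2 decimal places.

10844.00

Sum of periods 6–9: 9327 + 15808 + 15099 + 3142 = 43376
Divide by 4: 43376 / 4 = 10844.00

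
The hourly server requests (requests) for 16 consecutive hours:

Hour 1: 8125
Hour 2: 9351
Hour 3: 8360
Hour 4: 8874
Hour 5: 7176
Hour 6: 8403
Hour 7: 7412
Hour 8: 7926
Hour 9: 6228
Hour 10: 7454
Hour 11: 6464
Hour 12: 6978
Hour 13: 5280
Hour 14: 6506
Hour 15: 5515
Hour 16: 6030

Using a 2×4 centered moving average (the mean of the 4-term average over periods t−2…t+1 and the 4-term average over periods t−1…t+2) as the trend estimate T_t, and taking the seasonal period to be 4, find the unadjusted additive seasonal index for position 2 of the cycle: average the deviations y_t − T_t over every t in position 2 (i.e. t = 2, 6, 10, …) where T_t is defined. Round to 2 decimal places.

554.83

Season position 2 occurs at t = 6, 10, 14 (where T_t is defined).
t=6: T_6 = 7847.7500; y_6 − T_6 = 8403 − 7847.7500 = 555.2500
t=10: T_10 = 6899.5000; y_10 − T_10 = 7454 − 6899.5000 = 554.5000
t=14: T_14 = 5951.2500; y_14 − T_14 = 6506 − 5951.2500 = 554.7500
Mean deviation: (555.2500 + 554.5000 + 554.7500) / 3 = 554.83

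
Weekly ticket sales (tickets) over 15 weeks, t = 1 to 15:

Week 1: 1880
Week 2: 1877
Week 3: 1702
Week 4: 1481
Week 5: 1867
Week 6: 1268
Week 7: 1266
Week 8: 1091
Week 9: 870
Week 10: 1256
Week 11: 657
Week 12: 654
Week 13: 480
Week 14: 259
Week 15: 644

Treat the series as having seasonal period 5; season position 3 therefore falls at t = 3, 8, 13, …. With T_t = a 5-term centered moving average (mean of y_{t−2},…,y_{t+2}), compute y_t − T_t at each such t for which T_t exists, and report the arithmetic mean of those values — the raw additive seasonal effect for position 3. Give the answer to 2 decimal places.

-59.13

Season position 3 occurs at t = 3, 8, 13 (where T_t is defined).
t=3: T_3 = 1761.4000; y_3 − T_3 = 1702 − 1761.4000 = -59.4000
t=8: T_8 = 1150.2000; y_8 − T_8 = 1091 − 1150.2000 = -59.2000
t=13: T_13 = 538.8000; y_13 − T_13 = 480 − 538.8000 = -58.8000
Mean deviation: (-59.4000 + -59.2000 + -58.8000) / 3 = -59.13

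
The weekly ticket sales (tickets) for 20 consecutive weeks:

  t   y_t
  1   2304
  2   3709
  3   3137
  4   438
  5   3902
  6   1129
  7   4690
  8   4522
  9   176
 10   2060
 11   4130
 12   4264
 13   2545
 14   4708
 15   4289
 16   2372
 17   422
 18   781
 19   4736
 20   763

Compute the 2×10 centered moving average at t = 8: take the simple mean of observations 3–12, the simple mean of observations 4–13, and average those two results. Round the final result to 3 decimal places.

Sum over 3–12: 3137 + 438 + 3902 + 1129 + 4690 + 4522 + 176 + 2060 + 4130 + 4264 = 28448
Sum over 4–13: 438 + 3902 + 1129 + 4690 + 4522 + 176 + 2060 + 4130 + 4264 + 2545 = 27856
CMA at t=8 = (28448 + 27856) / (2·10) = 56304 / 20 = 2815.200

2815.200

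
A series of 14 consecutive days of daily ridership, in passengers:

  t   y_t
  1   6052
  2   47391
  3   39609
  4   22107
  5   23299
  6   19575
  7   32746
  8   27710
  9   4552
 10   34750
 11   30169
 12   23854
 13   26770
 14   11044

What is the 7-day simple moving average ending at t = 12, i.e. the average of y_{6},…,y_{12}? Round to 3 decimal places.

Sum of periods 6–12: 19575 + 32746 + 27710 + 4552 + 34750 + 30169 + 23854 = 173356
Divide by 7: 173356 / 7 = 24765.143

24765.143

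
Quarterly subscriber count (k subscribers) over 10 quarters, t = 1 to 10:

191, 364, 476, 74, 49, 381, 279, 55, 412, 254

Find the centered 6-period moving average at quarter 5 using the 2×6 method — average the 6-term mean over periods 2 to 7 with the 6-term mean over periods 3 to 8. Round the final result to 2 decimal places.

Sum over 2–7: 364 + 476 + 74 + 49 + 381 + 279 = 1623
Sum over 3–8: 476 + 74 + 49 + 381 + 279 + 55 = 1314
CMA at t=5 = (1623 + 1314) / (2·6) = 2937 / 12 = 244.75

244.75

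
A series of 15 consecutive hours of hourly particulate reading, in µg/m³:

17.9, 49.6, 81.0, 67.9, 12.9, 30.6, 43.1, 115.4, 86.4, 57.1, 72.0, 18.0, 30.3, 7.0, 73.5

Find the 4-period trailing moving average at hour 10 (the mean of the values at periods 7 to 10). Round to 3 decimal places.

75.500

Sum of periods 7–10: 43.1 + 115.4 + 86.4 + 57.1 = 302.0
Divide by 4: 302.0 / 4 = 75.500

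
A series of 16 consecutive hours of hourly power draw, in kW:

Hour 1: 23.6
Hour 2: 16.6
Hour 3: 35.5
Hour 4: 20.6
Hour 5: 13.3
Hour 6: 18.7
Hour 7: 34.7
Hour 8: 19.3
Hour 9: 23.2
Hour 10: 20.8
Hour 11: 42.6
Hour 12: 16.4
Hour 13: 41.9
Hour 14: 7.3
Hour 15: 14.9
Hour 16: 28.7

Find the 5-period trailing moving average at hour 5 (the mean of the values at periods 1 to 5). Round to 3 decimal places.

21.920

Sum of periods 1–5: 23.6 + 16.6 + 35.5 + 20.6 + 13.3 = 109.6
Divide by 5: 109.6 / 5 = 21.920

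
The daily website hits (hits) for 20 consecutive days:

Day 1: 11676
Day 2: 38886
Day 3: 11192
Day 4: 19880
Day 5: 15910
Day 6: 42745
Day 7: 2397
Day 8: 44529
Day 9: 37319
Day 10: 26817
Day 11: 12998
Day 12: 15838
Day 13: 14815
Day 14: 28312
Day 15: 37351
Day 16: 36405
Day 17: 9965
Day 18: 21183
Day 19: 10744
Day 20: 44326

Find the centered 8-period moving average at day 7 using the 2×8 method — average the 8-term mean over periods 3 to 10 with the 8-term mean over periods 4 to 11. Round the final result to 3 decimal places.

Sum over 3–10: 11192 + 19880 + 15910 + 42745 + 2397 + 44529 + 37319 + 26817 = 200789
Sum over 4–11: 19880 + 15910 + 42745 + 2397 + 44529 + 37319 + 26817 + 12998 = 202595
CMA at t=7 = (200789 + 202595) / (2·8) = 403384 / 16 = 25211.500

25211.500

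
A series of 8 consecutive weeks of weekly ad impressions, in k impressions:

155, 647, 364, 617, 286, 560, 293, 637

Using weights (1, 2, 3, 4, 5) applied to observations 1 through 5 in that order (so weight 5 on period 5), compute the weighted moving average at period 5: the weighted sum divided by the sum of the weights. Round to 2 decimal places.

Weighted sum: 1·155 + 2·647 + 3·364 + 4·617 + 5·286 = 155 + 1294 + 1092 + 2468 + 1430 = 6439
Weight total: 1 + 2 + 3 + 4 + 5 = 15
WMA = 6439 / 15 = 429.27

429.27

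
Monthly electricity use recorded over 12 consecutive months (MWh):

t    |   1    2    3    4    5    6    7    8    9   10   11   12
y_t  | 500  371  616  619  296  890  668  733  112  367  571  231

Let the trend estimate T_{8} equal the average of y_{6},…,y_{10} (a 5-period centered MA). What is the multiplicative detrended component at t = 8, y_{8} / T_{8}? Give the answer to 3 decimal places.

1.323

Trend T_8 = (890 + 668 + 733 + 112 + 367) / 5 = 2770/5 = 554.00000
Ratio to trend: 733 / 554.00000 = 1.323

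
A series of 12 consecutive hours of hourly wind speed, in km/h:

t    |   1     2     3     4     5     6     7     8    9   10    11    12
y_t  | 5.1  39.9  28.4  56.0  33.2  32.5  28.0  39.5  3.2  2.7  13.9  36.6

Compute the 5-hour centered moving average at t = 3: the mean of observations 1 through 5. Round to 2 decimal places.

Sum of periods 1–5: 5.1 + 39.9 + 28.4 + 56.0 + 33.2 = 162.6
Divide by 5: 162.6 / 5 = 32.52

32.52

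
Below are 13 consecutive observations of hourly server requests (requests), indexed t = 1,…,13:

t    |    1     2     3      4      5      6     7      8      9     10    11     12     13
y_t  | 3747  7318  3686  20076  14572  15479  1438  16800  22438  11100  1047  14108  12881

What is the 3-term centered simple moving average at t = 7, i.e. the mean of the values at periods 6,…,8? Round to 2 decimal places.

Sum of periods 6–8: 15479 + 1438 + 16800 = 33717
Divide by 3: 33717 / 3 = 11239.00

11239.00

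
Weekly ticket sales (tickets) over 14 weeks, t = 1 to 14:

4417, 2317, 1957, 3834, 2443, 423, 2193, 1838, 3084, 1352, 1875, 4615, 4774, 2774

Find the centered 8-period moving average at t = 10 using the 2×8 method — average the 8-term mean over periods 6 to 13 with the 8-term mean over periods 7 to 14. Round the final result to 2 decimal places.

2666.19

Sum over 6–13: 423 + 2193 + 1838 + 3084 + 1352 + 1875 + 4615 + 4774 = 20154
Sum over 7–14: 2193 + 1838 + 3084 + 1352 + 1875 + 4615 + 4774 + 2774 = 22505
CMA at t=10 = (20154 + 22505) / (2·8) = 42659 / 16 = 2666.19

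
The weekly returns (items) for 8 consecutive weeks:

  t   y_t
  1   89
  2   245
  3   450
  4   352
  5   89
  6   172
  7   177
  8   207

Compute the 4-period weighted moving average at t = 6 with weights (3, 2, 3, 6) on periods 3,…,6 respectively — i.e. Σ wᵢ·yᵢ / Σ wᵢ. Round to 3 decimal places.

Weighted sum: 3·450 + 2·352 + 3·89 + 6·172 = 1350 + 704 + 267 + 1032 = 3353
Weight total: 3 + 2 + 3 + 6 = 14
WMA = 3353 / 14 = 239.500

239.500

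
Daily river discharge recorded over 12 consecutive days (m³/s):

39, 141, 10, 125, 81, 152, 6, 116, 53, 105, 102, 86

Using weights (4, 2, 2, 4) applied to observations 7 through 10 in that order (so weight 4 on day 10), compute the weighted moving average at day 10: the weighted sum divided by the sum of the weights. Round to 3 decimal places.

Weighted sum: 4·6 + 2·116 + 2·53 + 4·105 = 24 + 232 + 106 + 420 = 782
Weight total: 4 + 2 + 2 + 4 = 12
WMA = 782 / 12 = 65.167

65.167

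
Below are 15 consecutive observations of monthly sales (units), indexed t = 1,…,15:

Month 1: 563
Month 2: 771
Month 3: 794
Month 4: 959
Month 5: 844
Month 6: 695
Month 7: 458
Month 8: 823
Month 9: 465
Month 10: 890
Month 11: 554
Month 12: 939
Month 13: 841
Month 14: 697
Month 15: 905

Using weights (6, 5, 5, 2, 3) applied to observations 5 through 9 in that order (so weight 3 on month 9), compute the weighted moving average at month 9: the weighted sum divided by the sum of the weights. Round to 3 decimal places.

Weighted sum: 6·844 + 5·695 + 5·458 + 2·823 + 3·465 = 5064 + 3475 + 2290 + 1646 + 1395 = 13870
Weight total: 6 + 5 + 5 + 2 + 3 = 21
WMA = 13870 / 21 = 660.476

660.476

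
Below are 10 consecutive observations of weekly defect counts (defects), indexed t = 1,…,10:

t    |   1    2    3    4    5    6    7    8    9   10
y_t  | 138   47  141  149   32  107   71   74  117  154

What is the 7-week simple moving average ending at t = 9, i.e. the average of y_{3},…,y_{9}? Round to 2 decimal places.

Sum of periods 3–9: 141 + 149 + 32 + 107 + 71 + 74 + 117 = 691
Divide by 7: 691 / 7 = 98.71

98.71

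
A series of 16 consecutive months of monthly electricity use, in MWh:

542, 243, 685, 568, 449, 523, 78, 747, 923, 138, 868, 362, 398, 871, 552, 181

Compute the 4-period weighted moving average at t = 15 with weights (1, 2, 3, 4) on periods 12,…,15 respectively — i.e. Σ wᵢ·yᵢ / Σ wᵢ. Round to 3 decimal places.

597.900

Weighted sum: 1·362 + 2·398 + 3·871 + 4·552 = 362 + 796 + 2613 + 2208 = 5979
Weight total: 1 + 2 + 3 + 4 = 10
WMA = 5979 / 10 = 597.900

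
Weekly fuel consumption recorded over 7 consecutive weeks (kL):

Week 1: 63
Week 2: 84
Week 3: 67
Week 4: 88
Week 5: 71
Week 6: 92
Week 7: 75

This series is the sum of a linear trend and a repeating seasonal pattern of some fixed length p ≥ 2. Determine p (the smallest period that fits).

2

First differences y_{t+1} − y_t: 21, -17, 21, -17, 21, -17, …
The difference pattern repeats every 2 terms and not for any smaller step, so p = 2.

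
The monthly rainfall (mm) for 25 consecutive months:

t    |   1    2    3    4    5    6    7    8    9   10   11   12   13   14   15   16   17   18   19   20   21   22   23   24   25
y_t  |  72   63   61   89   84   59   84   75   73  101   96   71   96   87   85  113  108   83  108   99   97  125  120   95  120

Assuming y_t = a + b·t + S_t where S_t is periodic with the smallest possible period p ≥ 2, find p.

6

First differences y_{t+1} − y_t: -9, -2, 28, -5, -25, 25, -9, -2, 28, -5, -25, 25, -9, -2, …
The difference pattern repeats every 6 terms and not for any smaller step, so p = 6.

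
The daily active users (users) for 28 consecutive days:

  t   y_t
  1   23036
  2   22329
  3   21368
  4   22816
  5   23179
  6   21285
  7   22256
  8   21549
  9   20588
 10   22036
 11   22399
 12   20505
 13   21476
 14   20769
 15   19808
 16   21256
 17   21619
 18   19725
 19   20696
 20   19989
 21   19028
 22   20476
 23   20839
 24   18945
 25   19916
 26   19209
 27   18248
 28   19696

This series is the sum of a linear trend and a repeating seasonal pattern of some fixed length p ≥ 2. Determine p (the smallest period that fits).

6

First differences y_{t+1} − y_t: -707, -961, 1448, 363, -1894, 971, -707, -961, 1448, 363, -1894, 971, -707, -961, …
The difference pattern repeats every 6 terms and not for any smaller step, so p = 6.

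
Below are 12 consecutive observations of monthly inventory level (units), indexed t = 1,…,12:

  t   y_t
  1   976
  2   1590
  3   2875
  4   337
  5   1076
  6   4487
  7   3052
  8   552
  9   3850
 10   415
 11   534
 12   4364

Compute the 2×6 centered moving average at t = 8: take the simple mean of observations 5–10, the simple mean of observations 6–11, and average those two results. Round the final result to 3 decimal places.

2193.500

Sum over 5–10: 1076 + 4487 + 3052 + 552 + 3850 + 415 = 13432
Sum over 6–11: 4487 + 3052 + 552 + 3850 + 415 + 534 = 12890
CMA at t=8 = (13432 + 12890) / (2·6) = 26322 / 12 = 2193.500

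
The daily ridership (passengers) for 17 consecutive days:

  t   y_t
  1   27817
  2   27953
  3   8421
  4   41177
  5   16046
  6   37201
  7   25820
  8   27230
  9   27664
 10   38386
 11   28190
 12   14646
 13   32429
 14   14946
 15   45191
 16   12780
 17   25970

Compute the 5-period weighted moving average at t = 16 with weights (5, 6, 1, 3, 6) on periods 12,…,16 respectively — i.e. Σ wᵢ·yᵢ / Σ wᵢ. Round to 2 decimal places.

23571.57

Weighted sum: 5·14646 + 6·32429 + 1·14946 + 3·45191 + 6·12780 = 73230 + 194574 + 14946 + 135573 + 76680 = 495003
Weight total: 5 + 6 + 1 + 3 + 6 = 21
WMA = 495003 / 21 = 23571.57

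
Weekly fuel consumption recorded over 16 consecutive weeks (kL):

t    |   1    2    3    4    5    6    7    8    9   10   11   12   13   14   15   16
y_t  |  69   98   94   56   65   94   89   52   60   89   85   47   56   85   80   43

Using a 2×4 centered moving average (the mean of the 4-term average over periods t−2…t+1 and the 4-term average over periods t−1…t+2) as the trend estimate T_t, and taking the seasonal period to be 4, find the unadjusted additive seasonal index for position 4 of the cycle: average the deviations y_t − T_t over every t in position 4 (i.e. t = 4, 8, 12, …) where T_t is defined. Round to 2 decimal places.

Season position 4 occurs at t = 4, 8, 12 (where T_t is defined).
t=4: T_4 = 77.7500; y_4 − T_4 = 56 − 77.7500 = -21.7500
t=8: T_8 = 73.1250; y_8 − T_8 = 52 − 73.1250 = -21.1250
t=12: T_12 = 68.7500; y_12 − T_12 = 47 − 68.7500 = -21.7500
Mean deviation: (-21.7500 + -21.1250 + -21.7500) / 3 = -21.54

-21.54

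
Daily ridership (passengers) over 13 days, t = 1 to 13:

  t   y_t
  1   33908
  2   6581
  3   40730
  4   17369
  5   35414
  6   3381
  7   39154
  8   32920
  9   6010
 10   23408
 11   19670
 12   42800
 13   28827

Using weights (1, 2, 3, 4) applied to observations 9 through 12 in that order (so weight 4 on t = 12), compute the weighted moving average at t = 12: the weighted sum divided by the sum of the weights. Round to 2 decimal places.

28303.60

Weighted sum: 1·6010 + 2·23408 + 3·19670 + 4·42800 = 6010 + 46816 + 59010 + 171200 = 283036
Weight total: 1 + 2 + 3 + 4 = 10
WMA = 283036 / 10 = 28303.60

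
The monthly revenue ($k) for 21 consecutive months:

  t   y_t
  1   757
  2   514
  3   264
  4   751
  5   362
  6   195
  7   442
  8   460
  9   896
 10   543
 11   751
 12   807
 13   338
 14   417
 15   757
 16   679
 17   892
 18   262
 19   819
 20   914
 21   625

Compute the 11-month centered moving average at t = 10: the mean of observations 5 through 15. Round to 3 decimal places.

Sum of periods 5–15: 362 + 195 + 442 + 460 + 896 + 543 + 751 + 807 + 338 + 417 + 757 = 5968
Divide by 11: 5968 / 11 = 542.545

542.545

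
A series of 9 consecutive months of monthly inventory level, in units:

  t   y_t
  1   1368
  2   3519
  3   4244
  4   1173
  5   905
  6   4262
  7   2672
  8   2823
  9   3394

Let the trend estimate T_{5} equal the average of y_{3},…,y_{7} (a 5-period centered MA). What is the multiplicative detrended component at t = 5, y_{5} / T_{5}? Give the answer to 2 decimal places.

Trend T_5 = (4244 + 1173 + 905 + 4262 + 2672) / 5 = 13256/5 = 2651.2000
Ratio to trend: 905 / 2651.2000 = 0.34

0.34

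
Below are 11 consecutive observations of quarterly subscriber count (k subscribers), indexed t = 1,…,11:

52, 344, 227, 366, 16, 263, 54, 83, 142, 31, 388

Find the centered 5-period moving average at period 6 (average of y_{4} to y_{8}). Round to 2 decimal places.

Sum of periods 4–8: 366 + 16 + 263 + 54 + 83 = 782
Divide by 5: 782 / 5 = 156.40

156.40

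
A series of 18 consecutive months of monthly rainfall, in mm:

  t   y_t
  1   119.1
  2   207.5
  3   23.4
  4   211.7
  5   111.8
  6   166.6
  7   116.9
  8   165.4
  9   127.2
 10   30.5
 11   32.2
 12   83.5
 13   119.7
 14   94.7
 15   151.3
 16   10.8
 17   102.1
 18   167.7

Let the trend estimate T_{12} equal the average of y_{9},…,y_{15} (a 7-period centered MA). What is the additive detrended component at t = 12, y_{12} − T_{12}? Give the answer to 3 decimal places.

-7.800

Trend T_12 = (127.2 + 30.5 + 32.2 + 83.5 + 119.7 + 94.7 + 151.3) / 7 = 639.1/7 = 91.30000
Detrended value: 83.5 − 91.30000 = -7.800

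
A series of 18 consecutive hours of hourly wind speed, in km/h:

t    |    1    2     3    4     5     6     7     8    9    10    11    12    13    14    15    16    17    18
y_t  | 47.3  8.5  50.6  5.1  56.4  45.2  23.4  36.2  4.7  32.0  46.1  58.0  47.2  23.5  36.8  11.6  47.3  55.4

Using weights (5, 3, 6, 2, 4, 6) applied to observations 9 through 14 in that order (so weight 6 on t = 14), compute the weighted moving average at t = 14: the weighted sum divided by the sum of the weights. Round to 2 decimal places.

Weighted sum: 5·4.7 + 3·32.0 + 6·46.1 + 2·58.0 + 4·47.2 + 6·23.5 = 23.5 + 96.0 + 276.6 + 116.0 + 188.8 + 141.0 = 841.9
Weight total: 5 + 3 + 6 + 2 + 4 + 6 = 26
WMA = 841.9 / 26 = 32.38

32.38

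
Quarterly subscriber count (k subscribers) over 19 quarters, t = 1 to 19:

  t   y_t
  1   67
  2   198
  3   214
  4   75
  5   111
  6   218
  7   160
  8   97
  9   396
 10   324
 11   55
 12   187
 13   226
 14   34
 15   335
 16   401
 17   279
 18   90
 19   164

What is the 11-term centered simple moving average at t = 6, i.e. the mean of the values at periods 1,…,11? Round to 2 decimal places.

174.09

Sum of periods 1–11: 67 + 198 + 214 + 75 + 111 + 218 + 160 + 97 + 396 + 324 + 55 = 1915
Divide by 11: 1915 / 11 = 174.09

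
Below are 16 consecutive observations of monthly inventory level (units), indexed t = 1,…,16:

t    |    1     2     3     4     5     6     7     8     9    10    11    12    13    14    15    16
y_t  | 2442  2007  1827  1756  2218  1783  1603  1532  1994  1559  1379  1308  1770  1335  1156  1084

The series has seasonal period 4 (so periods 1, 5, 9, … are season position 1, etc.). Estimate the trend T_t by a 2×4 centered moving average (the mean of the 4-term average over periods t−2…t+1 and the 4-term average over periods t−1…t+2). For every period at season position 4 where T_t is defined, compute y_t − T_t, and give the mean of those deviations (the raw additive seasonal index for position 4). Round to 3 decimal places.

Season position 4 occurs at t = 4, 8, 12 (where T_t is defined).
t=4: T_4 = 1924.00000; y_4 − T_4 = 1756 − 1924.00000 = -168.00000
t=8: T_8 = 1700.00000; y_8 − T_8 = 1532 − 1700.00000 = -168.00000
t=12: T_12 = 1476.00000; y_12 − T_12 = 1308 − 1476.00000 = -168.00000
Mean deviation: (-168.00000 + -168.00000 + -168.00000) / 3 = -168.000

-168.000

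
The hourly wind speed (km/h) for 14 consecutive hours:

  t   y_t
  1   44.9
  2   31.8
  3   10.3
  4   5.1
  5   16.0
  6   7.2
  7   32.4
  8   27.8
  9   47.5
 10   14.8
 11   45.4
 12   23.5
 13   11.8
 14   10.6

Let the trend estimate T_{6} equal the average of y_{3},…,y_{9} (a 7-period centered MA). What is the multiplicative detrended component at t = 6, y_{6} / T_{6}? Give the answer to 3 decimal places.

Trend T_6 = (10.3 + 5.1 + 16.0 + 7.2 + 32.4 + 27.8 + 47.5) / 7 = 146.3/7 = 20.90000
Ratio to trend: 7.2 / 20.90000 = 0.344

0.344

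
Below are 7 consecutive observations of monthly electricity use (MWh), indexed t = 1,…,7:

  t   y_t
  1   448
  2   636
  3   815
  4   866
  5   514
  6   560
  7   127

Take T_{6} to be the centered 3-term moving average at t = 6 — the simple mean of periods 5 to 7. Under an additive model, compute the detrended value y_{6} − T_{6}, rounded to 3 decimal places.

159.667

Trend T_6 = (514 + 560 + 127) / 3 = 1201/3 = 400.33333
Detrended value: 560 − 400.33333 = 159.667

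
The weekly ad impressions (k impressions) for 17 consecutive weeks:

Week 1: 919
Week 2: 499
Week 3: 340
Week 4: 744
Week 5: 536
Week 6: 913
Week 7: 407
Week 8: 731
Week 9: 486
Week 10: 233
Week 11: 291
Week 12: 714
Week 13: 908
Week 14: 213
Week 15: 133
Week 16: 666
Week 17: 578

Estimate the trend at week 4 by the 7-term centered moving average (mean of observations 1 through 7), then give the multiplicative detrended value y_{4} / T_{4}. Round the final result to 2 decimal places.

Trend T_4 = (919 + 499 + 340 + 744 + 536 + 913 + 407) / 7 = 4358/7 = 622.5714
Ratio to trend: 744 / 622.5714 = 1.20

1.20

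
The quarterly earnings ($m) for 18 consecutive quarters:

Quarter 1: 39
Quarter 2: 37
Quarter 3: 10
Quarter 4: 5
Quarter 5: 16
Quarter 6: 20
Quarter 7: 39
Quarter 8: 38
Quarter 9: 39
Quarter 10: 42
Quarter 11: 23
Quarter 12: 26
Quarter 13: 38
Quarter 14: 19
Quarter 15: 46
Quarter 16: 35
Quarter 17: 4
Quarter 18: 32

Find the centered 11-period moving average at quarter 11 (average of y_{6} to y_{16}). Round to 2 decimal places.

33.18

Sum of periods 6–16: 20 + 39 + 38 + 39 + 42 + 23 + 26 + 38 + 19 + 46 + 35 = 365
Divide by 11: 365 / 11 = 33.18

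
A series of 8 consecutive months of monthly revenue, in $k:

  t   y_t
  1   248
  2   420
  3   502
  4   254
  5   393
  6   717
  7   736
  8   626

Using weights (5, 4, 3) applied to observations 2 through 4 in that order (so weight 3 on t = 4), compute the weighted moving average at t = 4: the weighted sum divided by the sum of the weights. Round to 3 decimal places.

Weighted sum: 5·420 + 4·502 + 3·254 = 2100 + 2008 + 762 = 4870
Weight total: 5 + 4 + 3 = 12
WMA = 4870 / 12 = 405.833

405.833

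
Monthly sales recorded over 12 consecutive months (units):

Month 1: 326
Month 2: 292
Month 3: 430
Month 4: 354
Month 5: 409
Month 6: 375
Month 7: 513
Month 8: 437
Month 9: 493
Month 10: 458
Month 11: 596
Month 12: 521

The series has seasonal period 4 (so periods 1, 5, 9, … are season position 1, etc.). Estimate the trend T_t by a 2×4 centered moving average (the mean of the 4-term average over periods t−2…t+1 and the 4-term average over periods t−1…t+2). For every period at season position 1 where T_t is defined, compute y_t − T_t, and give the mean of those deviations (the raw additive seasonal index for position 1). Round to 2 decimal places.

Season position 1 occurs at t = 5, 9 (where T_t is defined).
t=5: T_5 = 402.3750; y_5 − T_5 = 409 − 402.3750 = 6.6250
t=9: T_9 = 485.6250; y_9 − T_9 = 493 − 485.6250 = 7.3750
Mean deviation: (6.6250 + 7.3750) / 2 = 7.00

7.00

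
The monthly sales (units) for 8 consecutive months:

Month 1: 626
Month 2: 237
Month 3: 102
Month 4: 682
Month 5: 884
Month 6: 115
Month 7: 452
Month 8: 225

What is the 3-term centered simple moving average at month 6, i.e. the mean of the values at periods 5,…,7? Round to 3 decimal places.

Sum of periods 5–7: 884 + 115 + 452 = 1451
Divide by 3: 1451 / 3 = 483.667

483.667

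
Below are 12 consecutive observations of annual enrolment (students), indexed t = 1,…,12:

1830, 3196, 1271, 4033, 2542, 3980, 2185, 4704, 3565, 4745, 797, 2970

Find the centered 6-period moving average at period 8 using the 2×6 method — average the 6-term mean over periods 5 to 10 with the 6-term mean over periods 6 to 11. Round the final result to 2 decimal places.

Sum over 5–10: 2542 + 3980 + 2185 + 4704 + 3565 + 4745 = 21721
Sum over 6–11: 3980 + 2185 + 4704 + 3565 + 4745 + 797 = 19976
CMA at t=8 = (21721 + 19976) / (2·6) = 41697 / 12 = 3474.75

3474.75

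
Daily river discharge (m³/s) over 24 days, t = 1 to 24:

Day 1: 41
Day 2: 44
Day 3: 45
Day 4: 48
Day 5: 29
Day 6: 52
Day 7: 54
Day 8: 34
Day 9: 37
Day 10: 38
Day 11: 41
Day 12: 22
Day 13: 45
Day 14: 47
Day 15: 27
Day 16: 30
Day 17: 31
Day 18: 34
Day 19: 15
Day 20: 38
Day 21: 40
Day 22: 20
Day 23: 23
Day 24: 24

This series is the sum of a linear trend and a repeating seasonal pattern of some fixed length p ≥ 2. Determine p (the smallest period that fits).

First differences y_{t+1} − y_t: 3, 1, 3, -19, 23, 2, -20, 3, 1, 3, -19, 23, 2, -20, 3, 1, …
The difference pattern repeats every 7 terms and not for any smaller step, so p = 7.

7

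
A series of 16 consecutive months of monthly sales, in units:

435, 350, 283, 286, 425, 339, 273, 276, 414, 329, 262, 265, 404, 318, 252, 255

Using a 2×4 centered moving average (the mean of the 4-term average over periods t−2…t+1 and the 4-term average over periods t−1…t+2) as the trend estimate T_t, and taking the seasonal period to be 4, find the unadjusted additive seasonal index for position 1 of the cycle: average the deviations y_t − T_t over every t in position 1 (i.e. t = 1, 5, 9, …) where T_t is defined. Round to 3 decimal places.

Season position 1 occurs at t = 5, 9, 13 (where T_t is defined).
t=5: T_5 = 332.00000; y_5 − T_5 = 425 − 332.00000 = 93.00000
t=9: T_9 = 321.62500; y_9 − T_9 = 414 − 321.62500 = 92.37500
t=13: T_13 = 311.00000; y_13 − T_13 = 404 − 311.00000 = 93.00000
Mean deviation: (93.00000 + 92.37500 + 93.00000) / 3 = 92.792

92.792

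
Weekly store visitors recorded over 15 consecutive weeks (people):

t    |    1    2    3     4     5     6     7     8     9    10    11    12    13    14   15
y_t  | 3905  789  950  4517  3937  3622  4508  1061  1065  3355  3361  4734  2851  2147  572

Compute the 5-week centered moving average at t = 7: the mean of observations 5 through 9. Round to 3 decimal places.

2838.600

Sum of periods 5–9: 3937 + 3622 + 4508 + 1061 + 1065 = 14193
Divide by 5: 14193 / 5 = 2838.600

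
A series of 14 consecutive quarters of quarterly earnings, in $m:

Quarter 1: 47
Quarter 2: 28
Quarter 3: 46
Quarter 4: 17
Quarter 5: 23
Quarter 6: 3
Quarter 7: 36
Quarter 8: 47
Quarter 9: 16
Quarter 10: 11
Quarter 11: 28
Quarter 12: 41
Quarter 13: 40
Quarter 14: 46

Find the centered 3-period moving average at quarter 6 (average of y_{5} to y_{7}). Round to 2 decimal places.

Sum of periods 5–7: 23 + 3 + 36 = 62
Divide by 3: 62 / 3 = 20.67

20.67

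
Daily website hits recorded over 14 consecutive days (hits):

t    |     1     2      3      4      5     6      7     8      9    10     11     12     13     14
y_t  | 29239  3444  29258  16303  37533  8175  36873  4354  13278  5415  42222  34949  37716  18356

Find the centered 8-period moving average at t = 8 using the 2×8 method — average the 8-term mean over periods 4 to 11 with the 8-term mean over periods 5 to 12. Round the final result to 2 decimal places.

21684.50

Sum over 4–11: 16303 + 37533 + 8175 + 36873 + 4354 + 13278 + 5415 + 42222 = 164153
Sum over 5–12: 37533 + 8175 + 36873 + 4354 + 13278 + 5415 + 42222 + 34949 = 182799
CMA at t=8 = (164153 + 182799) / (2·8) = 346952 / 16 = 21684.50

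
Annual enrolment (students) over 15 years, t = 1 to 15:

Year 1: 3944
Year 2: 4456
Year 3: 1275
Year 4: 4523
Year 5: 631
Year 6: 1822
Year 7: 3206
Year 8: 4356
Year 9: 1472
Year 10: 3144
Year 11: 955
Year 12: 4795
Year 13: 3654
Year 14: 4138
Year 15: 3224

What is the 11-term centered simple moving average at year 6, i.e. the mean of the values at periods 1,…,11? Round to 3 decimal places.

Sum of periods 1–11: 3944 + 4456 + 1275 + 4523 + 631 + 1822 + 3206 + 4356 + 1472 + 3144 + 955 = 29784
Divide by 11: 29784 / 11 = 2707.636

2707.636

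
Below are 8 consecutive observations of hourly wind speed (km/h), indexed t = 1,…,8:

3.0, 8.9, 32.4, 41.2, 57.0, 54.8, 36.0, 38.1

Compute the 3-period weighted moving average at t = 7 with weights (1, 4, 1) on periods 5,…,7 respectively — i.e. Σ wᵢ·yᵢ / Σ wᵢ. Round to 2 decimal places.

52.03

Weighted sum: 1·57.0 + 4·54.8 + 1·36.0 = 57.0 + 219.2 + 36.0 = 312.2
Weight total: 1 + 4 + 1 = 6
WMA = 312.2 / 6 = 52.03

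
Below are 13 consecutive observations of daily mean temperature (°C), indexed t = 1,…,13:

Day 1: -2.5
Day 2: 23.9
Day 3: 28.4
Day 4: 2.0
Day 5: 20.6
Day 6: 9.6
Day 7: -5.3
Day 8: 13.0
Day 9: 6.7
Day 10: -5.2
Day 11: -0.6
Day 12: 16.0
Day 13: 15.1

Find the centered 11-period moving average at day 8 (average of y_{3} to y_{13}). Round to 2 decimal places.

Sum of periods 3–13: 28.4 + 2.0 + 20.6 + 9.6 + (-5.3) + 13.0 + 6.7 + (-5.2) + (-0.6) + 16.0 + 15.1 = 100.3
Divide by 11: 100.3 / 11 = 9.12

9.12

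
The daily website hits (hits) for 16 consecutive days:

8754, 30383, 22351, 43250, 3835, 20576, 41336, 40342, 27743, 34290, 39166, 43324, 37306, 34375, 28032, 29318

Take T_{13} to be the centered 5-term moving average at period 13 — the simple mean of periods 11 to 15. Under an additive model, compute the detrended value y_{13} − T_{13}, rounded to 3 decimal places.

Trend T_13 = (39166 + 43324 + 37306 + 34375 + 28032) / 5 = 182203/5 = 36440.60000
Detrended value: 37306 − 36440.60000 = 865.400

865.400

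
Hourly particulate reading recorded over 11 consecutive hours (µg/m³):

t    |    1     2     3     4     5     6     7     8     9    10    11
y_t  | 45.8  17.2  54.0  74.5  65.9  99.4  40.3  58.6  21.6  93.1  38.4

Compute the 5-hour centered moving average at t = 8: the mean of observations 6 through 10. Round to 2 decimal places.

Sum of periods 6–10: 99.4 + 40.3 + 58.6 + 21.6 + 93.1 = 313.0
Divide by 5: 313.0 / 5 = 62.60

62.60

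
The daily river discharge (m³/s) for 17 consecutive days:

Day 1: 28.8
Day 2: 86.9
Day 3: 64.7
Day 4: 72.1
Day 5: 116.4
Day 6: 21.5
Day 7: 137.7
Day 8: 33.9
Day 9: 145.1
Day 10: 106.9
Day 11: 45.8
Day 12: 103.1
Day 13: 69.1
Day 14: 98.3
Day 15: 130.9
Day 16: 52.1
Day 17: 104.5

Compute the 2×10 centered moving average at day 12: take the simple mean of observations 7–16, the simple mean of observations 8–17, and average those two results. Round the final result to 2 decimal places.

Sum over 7–16: 137.7 + 33.9 + 145.1 + 106.9 + 45.8 + 103.1 + 69.1 + 98.3 + 130.9 + 52.1 = 922.9
Sum over 8–17: 33.9 + 145.1 + 106.9 + 45.8 + 103.1 + 69.1 + 98.3 + 130.9 + 52.1 + 104.5 = 889.7
CMA at t=12 = (922.9 + 889.7) / (2·10) = 1812.6 / 20 = 90.63

90.63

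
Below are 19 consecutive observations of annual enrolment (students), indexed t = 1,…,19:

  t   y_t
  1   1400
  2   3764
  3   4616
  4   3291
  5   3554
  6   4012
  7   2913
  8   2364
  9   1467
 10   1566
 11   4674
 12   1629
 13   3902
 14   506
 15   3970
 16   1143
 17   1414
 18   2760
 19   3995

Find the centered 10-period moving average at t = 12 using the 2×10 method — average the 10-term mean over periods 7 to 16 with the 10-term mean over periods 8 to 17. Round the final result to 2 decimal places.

Sum over 7–16: 2913 + 2364 + 1467 + 1566 + 4674 + 1629 + 3902 + 506 + 3970 + 1143 = 24134
Sum over 8–17: 2364 + 1467 + 1566 + 4674 + 1629 + 3902 + 506 + 3970 + 1143 + 1414 = 22635
CMA at t=12 = (24134 + 22635) / (2·10) = 46769 / 20 = 2338.45

2338.45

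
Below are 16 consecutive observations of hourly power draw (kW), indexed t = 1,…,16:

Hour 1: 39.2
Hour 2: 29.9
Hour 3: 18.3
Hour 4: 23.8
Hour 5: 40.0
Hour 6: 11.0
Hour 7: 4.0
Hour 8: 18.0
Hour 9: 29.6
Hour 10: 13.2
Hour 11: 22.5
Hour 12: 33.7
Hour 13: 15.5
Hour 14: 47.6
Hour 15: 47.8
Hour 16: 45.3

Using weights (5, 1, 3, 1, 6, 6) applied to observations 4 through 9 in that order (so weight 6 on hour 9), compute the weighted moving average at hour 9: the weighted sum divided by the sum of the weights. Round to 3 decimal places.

21.891

Weighted sum: 5·23.8 + 1·40.0 + 3·11.0 + 1·4.0 + 6·18.0 + 6·29.6 = 119.0 + 40.0 + 33.0 + 4.0 + 108.0 + 177.6 = 481.6
Weight total: 5 + 1 + 3 + 1 + 6 + 6 = 22
WMA = 481.6 / 22 = 21.891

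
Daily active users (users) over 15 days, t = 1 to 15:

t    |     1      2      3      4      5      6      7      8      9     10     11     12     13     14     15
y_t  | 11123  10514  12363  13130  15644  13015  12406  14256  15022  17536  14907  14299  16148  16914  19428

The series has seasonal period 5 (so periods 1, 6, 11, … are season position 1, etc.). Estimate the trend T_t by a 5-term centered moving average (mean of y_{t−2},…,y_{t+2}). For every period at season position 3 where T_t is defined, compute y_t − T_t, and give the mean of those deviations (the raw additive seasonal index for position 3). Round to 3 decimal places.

Season position 3 occurs at t = 3, 8, 13 (where T_t is defined).
t=3: T_3 = 12554.80000; y_3 − T_3 = 12363 − 12554.80000 = -191.80000
t=8: T_8 = 14447.00000; y_8 − T_8 = 14256 − 14447.00000 = -191.00000
t=13: T_13 = 16339.20000; y_13 − T_13 = 16148 − 16339.20000 = -191.20000
Mean deviation: (-191.80000 + -191.00000 + -191.20000) / 3 = -191.333

-191.333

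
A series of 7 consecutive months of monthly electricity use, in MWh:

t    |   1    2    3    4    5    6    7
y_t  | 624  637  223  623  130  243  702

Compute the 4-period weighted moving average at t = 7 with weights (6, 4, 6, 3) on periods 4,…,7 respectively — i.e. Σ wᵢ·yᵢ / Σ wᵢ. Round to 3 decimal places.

Weighted sum: 6·623 + 4·130 + 6·243 + 3·702 = 3738 + 520 + 1458 + 2106 = 7822
Weight total: 6 + 4 + 6 + 3 = 19
WMA = 7822 / 19 = 411.684

411.684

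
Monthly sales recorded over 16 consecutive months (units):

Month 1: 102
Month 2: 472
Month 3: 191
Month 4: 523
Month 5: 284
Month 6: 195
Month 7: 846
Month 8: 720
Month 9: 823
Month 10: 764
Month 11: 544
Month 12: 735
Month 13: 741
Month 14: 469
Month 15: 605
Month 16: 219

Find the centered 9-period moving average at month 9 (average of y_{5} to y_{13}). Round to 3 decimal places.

Sum of periods 5–13: 284 + 195 + 846 + 720 + 823 + 764 + 544 + 735 + 741 = 5652
Divide by 9: 5652 / 9 = 628.000

628.000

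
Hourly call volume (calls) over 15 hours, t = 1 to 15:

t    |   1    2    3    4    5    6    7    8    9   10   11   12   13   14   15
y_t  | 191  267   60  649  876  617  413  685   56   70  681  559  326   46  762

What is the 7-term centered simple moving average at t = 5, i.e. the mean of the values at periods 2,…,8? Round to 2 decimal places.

509.57

Sum of periods 2–8: 267 + 60 + 649 + 876 + 617 + 413 + 685 = 3567
Divide by 7: 3567 / 7 = 509.57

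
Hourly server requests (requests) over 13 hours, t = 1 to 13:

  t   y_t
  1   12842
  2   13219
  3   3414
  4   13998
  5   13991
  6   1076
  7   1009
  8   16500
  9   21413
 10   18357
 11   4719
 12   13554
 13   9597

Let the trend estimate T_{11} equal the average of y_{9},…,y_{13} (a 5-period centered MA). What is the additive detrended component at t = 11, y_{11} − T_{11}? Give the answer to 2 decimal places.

Trend T_11 = (21413 + 18357 + 4719 + 13554 + 9597) / 5 = 67640/5 = 13528.0000
Detrended value: 4719 − 13528.0000 = -8809.00

-8809.00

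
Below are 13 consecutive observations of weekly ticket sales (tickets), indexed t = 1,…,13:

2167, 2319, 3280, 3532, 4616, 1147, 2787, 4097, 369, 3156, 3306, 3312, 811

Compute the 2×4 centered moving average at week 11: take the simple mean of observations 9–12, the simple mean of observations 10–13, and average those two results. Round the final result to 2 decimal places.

2591.00

Sum over 9–12: 369 + 3156 + 3306 + 3312 = 10143
Sum over 10–13: 3156 + 3306 + 3312 + 811 = 10585
CMA at t=11 = (10143 + 10585) / (2·4) = 20728 / 8 = 2591.00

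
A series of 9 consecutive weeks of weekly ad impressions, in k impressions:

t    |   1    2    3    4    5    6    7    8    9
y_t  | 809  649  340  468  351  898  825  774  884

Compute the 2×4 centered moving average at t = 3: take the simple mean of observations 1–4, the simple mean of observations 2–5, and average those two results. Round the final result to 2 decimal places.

509.25

Sum over 1–4: 809 + 649 + 340 + 468 = 2266
Sum over 2–5: 649 + 340 + 468 + 351 = 1808
CMA at t=3 = (2266 + 1808) / (2·4) = 4074 / 8 = 509.25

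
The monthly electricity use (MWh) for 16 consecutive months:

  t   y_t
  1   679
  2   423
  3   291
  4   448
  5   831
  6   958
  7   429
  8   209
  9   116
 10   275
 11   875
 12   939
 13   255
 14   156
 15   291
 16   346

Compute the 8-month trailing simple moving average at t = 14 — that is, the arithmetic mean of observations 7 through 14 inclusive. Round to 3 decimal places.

Sum of periods 7–14: 429 + 209 + 116 + 275 + 875 + 939 + 255 + 156 = 3254
Divide by 8: 3254 / 8 = 406.750

406.750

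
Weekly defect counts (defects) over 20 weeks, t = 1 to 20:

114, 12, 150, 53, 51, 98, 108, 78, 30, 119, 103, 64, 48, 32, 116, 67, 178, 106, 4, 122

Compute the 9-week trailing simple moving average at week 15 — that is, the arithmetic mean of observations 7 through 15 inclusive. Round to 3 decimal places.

Sum of periods 7–15: 108 + 78 + 30 + 119 + 103 + 64 + 48 + 32 + 116 = 698
Divide by 9: 698 / 9 = 77.556

77.556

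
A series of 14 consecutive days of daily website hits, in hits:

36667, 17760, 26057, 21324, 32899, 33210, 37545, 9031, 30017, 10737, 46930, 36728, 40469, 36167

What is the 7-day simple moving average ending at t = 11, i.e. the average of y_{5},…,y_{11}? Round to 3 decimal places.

28624.143

Sum of periods 5–11: 32899 + 33210 + 37545 + 9031 + 30017 + 10737 + 46930 = 200369
Divide by 7: 200369 / 7 = 28624.143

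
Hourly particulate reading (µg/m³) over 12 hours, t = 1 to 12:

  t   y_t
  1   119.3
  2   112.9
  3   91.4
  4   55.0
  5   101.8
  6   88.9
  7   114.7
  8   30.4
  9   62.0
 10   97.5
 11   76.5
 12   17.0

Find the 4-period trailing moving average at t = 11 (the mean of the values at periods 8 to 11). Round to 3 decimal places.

Sum of periods 8–11: 30.4 + 62.0 + 97.5 + 76.5 = 266.4
Divide by 4: 266.4 / 4 = 66.600

66.600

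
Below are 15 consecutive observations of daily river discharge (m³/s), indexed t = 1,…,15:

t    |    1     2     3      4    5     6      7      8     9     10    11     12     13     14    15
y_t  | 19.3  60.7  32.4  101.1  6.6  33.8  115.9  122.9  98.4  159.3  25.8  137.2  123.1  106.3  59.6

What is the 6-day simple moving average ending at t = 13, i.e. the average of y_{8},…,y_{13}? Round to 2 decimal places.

111.12

Sum of periods 8–13: 122.9 + 98.4 + 159.3 + 25.8 + 137.2 + 123.1 = 666.7
Divide by 6: 666.7 / 6 = 111.12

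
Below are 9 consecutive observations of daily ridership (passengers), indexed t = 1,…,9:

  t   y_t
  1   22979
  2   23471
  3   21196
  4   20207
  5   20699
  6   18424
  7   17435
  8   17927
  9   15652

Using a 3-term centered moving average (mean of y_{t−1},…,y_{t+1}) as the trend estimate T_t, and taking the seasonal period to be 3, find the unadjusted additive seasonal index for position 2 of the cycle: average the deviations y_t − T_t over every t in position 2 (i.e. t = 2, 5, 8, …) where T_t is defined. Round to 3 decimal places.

Season position 2 occurs at t = 2, 5, 8 (where T_t is defined).
t=2: T_2 = 22548.66667; y_2 − T_2 = 23471 − 22548.66667 = 922.33333
t=5: T_5 = 19776.66667; y_5 − T_5 = 20699 − 19776.66667 = 922.33333
t=8: T_8 = 17004.66667; y_8 − T_8 = 17927 − 17004.66667 = 922.33333
Mean deviation: (922.33333 + 922.33333 + 922.33333) / 3 = 922.333

922.333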